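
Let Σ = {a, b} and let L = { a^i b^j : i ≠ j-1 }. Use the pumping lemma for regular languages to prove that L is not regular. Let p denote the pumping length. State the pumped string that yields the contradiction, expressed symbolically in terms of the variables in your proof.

a^{p+p!} b^{p+p!+1}

Assume L is regular. Let p be the pumping length given by the pumping lemma.
Choose w = a^p b^{p+p!+1}. Since p ≠ (p+p!+1)-1 = p+p!, w ∈ L; and |w| ≥ p.
The pumping lemma gives a decomposition w = xyz where |xy| ≤ p and y is nonempty.
The first p characters of w are a's, so xy (and hence y) consists only of a's. Write y = a^k, 1 ≤ k ≤ p.
Since 1 ≤ k ≤ p, k divides p!; set t = 1 + p!/k. Then xy^t z has p + (p!/k)·k = p + p! copies of a. Now the a-count is p+p! and (b-count)-1 = (p+p!+1)-1 = p+p!, so i ≠ j-1 fails. So xy^t z = a^{p+p!} b^{p+p!+1} ∉ L.
This is a contradiction; hence L is not regular.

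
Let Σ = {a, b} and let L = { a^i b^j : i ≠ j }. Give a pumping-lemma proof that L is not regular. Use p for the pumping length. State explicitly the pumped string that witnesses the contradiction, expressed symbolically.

Assume L is regular. Let p be the pumping length given by the pumping lemma.
Choose w = a^p b^{p+p!}. Since p ≠ p+p!, w ∈ L; and |w| ≥ p.
By the pumping lemma, w = xyz with |xy| ≤ p and |y| ≥ 1.
Because |xy| ≤ p and w begins with p copies of a, we have y = a^k with 1 ≤ k ≤ p.
Since 1 ≤ k ≤ p, k divides p!; set t = 1 + p!/k. Then xy^t z has p + (p!/k)·k = p + p! copies of a. Now the a-count equals the b-count, so i ≠ j fails. So xy^t z = a^{p+p!} b^{p+p!} ∉ L.
Contradiction. Therefore L is not regular.

a^{p+p!} b^{p+p!}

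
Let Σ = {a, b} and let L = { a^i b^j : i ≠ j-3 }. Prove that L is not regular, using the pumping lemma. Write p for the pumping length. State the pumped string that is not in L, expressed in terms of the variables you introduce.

a^{p+p!} b^{p+p!+3}

Assume L is regular. Let p be the pumping length given by the pumping lemma.
Choose w = a^p b^{p+p!+3}. Since p ≠ (p+p!+3)-3 = p+p!, w ∈ L; and |w| ≥ p.
By the pumping lemma, w = xyz with |xy| ≤ p and |y| > 0.
The first p characters of w are a's, so xy (and hence y) consists only of a's. Write y = a^k, 1 ≤ k ≤ p.
Since 1 ≤ k ≤ p, k divides p!; set t = 1 + p!/k. Then xy^t z has p + (p!/k)·k = p + p! copies of a. Now the a-count is p+p! and (b-count)-3 = (p+p!+3)-3 = p+p!, so i ≠ j-3 fails. So xy^t z = a^{p+p!} b^{p+p!+3} ∉ L.
This is a contradiction; hence L is not regular.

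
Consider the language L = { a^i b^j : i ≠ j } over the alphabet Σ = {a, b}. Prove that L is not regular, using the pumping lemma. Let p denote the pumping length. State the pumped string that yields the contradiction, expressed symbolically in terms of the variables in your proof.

Suppose for contradiction that L is regular, and let p be the pumping length.
Choose w = a^p b^{p+p!}. Since p ≠ p+p!, w ∈ L; and |w| ≥ p.
Write w = xyz as guaranteed by the lemma, with |xy| ≤ p and |y| > 0.
The first p characters of w are a's, so xy (and hence y) consists only of a's. Write y = a^k, 1 ≤ k ≤ p.
Since 1 ≤ k ≤ p, k divides p!; set t = 1 + p!/k. Then xy^t z has p + (p!/k)·k = p + p! copies of a. Now the a-count equals the b-count, so i ≠ j fails. So xy^t z = a^{p+p!} b^{p+p!} ∉ L.
This is a contradiction; hence L is not regular.

a^{p+p!} b^{p+p!}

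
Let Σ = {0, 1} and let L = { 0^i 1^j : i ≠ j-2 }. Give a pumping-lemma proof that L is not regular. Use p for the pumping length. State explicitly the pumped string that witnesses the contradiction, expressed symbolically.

Toward a contradiction, assume L is regular with pumping length p.
Choose w = 0^p 1^{p+p!+2}. Since p ≠ (p+p!+2)-2 = p+p!, w ∈ L; and |w| ≥ p.
By the pumping lemma, w = xyz with |xy| ≤ p and |y| ≥ 1.
The first p characters of w are 0's, so xy (and hence y) consists only of 0's. Write y = 0^k, 1 ≤ k ≤ p.
Since 1 ≤ k ≤ p, k divides p!; set t = 1 + p!/k. Then xy^t z has p + (p!/k)·k = p + p! copies of 0. Now the 0-count is p+p! and (1-count)-2 = (p+p!+2)-2 = p+p!, so i ≠ j-2 fails. So xy^t z = 0^{p+p!} 1^{p+p!+2} ∉ L.
Contradiction. Therefore L is not regular.

0^{p+p!} 1^{p+p!+2}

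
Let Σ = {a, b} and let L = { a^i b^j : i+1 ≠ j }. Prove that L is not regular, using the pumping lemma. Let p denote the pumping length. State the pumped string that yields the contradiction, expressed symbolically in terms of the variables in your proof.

Assume L is regular; let p be its pumping constant.
Choose w = a^p b^{p+p!+1}. Since p ≠ (p+p!+1)-1 = p+p!, w ∈ L; and |w| ≥ p.
The pumping lemma gives a decomposition w = xyz where |xy| ≤ p and |y| > 0.
The first p characters of w are a's, so xy (and hence y) consists only of a's. Write y = a^k, 1 ≤ k ≤ p.
Since 1 ≤ k ≤ p, k divides p!; set t = 1 + p!/k. Then xy^t z has p + (p!/k)·k = p + p! copies of a. Now the a-count is p+p! and (b-count)-1 = (p+p!+1)-1 = p+p!, so i+1 ≠ j fails. So xy^t z = a^{p+p!} b^{p+p!+1} ∉ L.
This contradicts the pumping lemma, so L is not regular.

a^{p+p!} b^{p+p!+1}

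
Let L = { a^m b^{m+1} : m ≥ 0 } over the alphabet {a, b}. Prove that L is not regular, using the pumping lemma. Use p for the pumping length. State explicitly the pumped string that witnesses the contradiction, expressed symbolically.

a^{p+k} b^{p+1}

Assume L is regular; let p be its pumping constant.
Choose w = a^p b^{p+1}, which is in L with |w| = 2p+1 ≥ p.
Write w = xyz as guaranteed by the lemma, with |xy| ≤ p and y is nonempty.
Because |xy| ≤ p and w begins with p copies of a, we have y = a^k with 1 ≤ k ≤ p.
Pump with i = 2: xy^2z = a^{p+k} b^{p+1}. For this to lie in L we would need p+1 = (p+k)+1, which forces k = 0. But k ≥ 1, so xy^2z ∉ L.
This is a contradiction; hence L is not regular.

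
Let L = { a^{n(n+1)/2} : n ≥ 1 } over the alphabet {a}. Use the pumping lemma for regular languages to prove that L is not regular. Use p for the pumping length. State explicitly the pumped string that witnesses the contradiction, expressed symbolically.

Assume L is regular. Let p be the pumping length given by the pumping lemma.
Take w = a^{p(p+1)/2} ∈ L with |w| = p(p+1)/2 ≥ p.
Write w = xyz as guaranteed by the lemma, with |xy| ≤ p and |y| ≥ 1.
Then y = a^k for some k with 1 ≤ k ≤ p.
Pump with i = 2: xy^2z = a^{p(p+1)/2+k}. Since 1 ≤ k ≤ p, p(p+1)/2 < p(p+1)/2+k ≤ p(p+1)/2+p < (p+1)(p+2)/2, so p(p+1)/2+k is strictly between consecutive triangular numbers. So xy^2z ∉ L.
This contradicts the pumping lemma, so L is not regular.

a^{p(p+1)/2+k}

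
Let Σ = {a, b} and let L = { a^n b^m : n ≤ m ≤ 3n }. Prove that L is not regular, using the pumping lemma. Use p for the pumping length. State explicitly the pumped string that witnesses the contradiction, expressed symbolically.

a^{p+k} b^p

Toward a contradiction, assume L is regular with pumping length p.
Take w = a^p b^p ∈ L (since p ≤ p ≤ 3p), with |w| = 2p ≥ p.
The pumping lemma gives a decomposition w = xyz where |xy| ≤ p and y is nonempty.
Since the first p symbols of w are all a's and |xy| ≤ p, y lies entirely in the leading a-block: y = a^k for some k with 1 ≤ k ≤ p.
Pump with i = 2: xy^2z = a^{p+k} b^p. Now n = p+k > p = m, so the condition n ≤ m fails. Thus xy^2z ∉ L.
This is a contradiction; hence L is not regular.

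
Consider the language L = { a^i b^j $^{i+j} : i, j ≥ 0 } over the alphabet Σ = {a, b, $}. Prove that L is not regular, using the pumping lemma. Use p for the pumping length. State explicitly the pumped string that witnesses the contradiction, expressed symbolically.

Suppose for contradiction that L is regular, and let p be the pumping length.
Take w = a^p b^p $^{2p} ∈ L (with i=j=p, i+j=2p), |w| = 4p ≥ p.
Write w = xyz as guaranteed by the lemma, with |xy| ≤ p and y is nonempty.
Since the first p symbols of w are all a's and |xy| ≤ p, y lies entirely in the leading a-block: y = a^k for some k with 1 ≤ k ≤ p.
Consider xy^2z = a^{p+k} b^p $^{2p}. Now the a- and b-counts sum to 2p+k, but the $-count is 2p ≠ 2p+k. So xy^2z ∉ L.
This contradicts the pumping lemma, so L is not regular.

a^{p+k} b^p $^{2p}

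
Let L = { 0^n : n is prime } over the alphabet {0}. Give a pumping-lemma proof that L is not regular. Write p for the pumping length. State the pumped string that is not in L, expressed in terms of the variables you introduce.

0^{q(1+k)}

Assume L is regular; let p be its pumping constant.
Let q be a prime with q ≥ p+2 (infinitely many primes exist), and take w = 0^q ∈ L with |w| = q ≥ p.
Write w = xyz as guaranteed by the lemma, with |xy| ≤ p and y is nonempty.
Then y = 0^k for some k with 1 ≤ k ≤ p.
Since 1 ≤ k ≤ p, |xz| = q-k. Pump with i = q+1: |xy^{q+1}z| = (q-k)+(q+1)k = q+qk = q(1+k), which is composite (both factors ≥ 2). So xy^{q+1}z = 0^{q(1+k)} ∉ L.
Contradiction. Therefore L is not regular.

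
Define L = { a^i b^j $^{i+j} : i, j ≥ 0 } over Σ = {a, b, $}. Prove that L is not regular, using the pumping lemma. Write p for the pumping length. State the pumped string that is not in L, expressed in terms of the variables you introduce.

Toward a contradiction, assume L is regular with pumping length p.
Take w = a^p b^p $^{2p} ∈ L (with i=j=p, i+j=2p), |w| = 4p ≥ p.
The pumping lemma gives a decomposition w = xyz where |xy| ≤ p and |y| ≥ 1.
Since the first p symbols of w are all a's and |xy| ≤ p, y lies entirely in the leading a-block: y = a^k for some k with 1 ≤ k ≤ p.
Consider xy^2z = a^{p+k} b^p $^{2p}. Now the a- and b-counts sum to 2p+k, but the $-count is 2p ≠ 2p+k. So xy^2z ∉ L.
This contradicts the pumping lemma, so L is not regular.

a^{p+k} b^p $^{2p}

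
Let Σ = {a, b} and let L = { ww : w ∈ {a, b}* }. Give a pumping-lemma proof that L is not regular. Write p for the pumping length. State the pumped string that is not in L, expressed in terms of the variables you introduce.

a^{p+k} b^p a^p b^p

Assume L is regular. Let p be the pumping length given by the pumping lemma.
Take w = a^p b^p a^p b^p = uu where u = a^pb^p; then w ∈ L and |w| = 4p ≥ p.
Write w = xyz as guaranteed by the lemma, with |xy| ≤ p and |y| > 0.
Since the first p symbols of w are all a's and |xy| ≤ p, y lies entirely in the leading a-block: y = a^k for some k with 1 ≤ k ≤ p.
Pump with i = 2: xy^2z = a^{p+k} b^p a^p b^p, of length 4p+k. Suppose this equals vv. The string starts with a and ends with b, so v does too; thus the boundary between the two copies of v is a b→a transition. There is exactly one such transition, at position 2p+k, so |v| = 2p+k and |vv| = 4p+2k ≠ 4p+k since k ≥ 1. So xy^2z ∉ L.
Contradiction. Therefore L is not regular.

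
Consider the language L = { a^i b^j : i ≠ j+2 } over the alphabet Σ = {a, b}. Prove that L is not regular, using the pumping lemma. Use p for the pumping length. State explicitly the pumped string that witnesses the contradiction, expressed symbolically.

a^{p+p!} b^{p+p!-2}

Toward a contradiction, assume L is regular with pumping length p.
Choose w = a^p b^{p+p!-2}. Since p ≠ (p+p!-2)+2 = p+p!, w ∈ L; and |w| ≥ p.
Write w = xyz as guaranteed by the lemma, with |xy| ≤ p and y is nonempty.
Since the first p symbols of w are all a's and |xy| ≤ p, y lies entirely in the leading a-block: y = a^k for some k with 1 ≤ k ≤ p.
Since 1 ≤ k ≤ p, k divides p!; set t = 1 + p!/k. Then xy^t z has p + (p!/k)·k = p + p! copies of a. Now the a-count is p+p! and (b-count)+2 = (p+p!-2)+2 = p+p!, so i ≠ j+2 fails. So xy^t z = a^{p+p!} b^{p+p!-2} ∉ L.
This contradicts the pumping lemma, so L is not regular.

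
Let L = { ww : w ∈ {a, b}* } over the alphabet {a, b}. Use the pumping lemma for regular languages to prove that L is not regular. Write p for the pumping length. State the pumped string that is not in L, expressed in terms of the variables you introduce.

Assume L is regular; let p be its pumping constant.
Take w = a^p b^p a^p b^p = uu where u = a^pb^p; then w ∈ L and |w| = 4p ≥ p.
By the pumping lemma, w = xyz with |xy| ≤ p and |y| ≥ 1.
Since the first p symbols of w are all a's and |xy| ≤ p, y lies entirely in the leading a-block: y = a^k for some k with 1 ≤ k ≤ p.
Pump with i = 2: xy^2z = a^{p+k} b^p a^p b^p, of length 4p+k. Suppose this equals vv. The string starts with a and ends with b, so v does too; thus the boundary between the two copies of v is a b→a transition. There is exactly one such transition, at position 2p+k, so |v| = 2p+k and |vv| = 4p+2k ≠ 4p+k since k ≥ 1. So xy^2z ∉ L.
Contradiction. Therefore L is not regular.

a^{p+k} b^p a^p b^p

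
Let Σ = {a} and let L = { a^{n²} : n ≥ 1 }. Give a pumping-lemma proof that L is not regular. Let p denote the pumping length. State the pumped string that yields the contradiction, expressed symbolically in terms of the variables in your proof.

a^{p²+k}

Assume L is regular. Let p be the pumping length given by the pumping lemma.
Take w = a^{p²} ∈ L with |w| = p² ≥ p.
By the pumping lemma, w = xyz with |xy| ≤ p and y is nonempty.
Then y = a^k for some k with 1 ≤ k ≤ p.
Pump with i = 2: xy^2z = a^{p²+k}. Since 1 ≤ k ≤ p, p² < p²+k ≤ p²+p < (p+1)², so p²+k lies strictly between consecutive squares and is not a perfect square. So xy^2z ∉ L.
This contradicts the pumping lemma, so L is not regular.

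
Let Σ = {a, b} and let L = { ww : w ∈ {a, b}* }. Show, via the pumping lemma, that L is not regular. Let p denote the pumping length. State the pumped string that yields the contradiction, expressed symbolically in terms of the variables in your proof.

Suppose for contradiction that L is regular, and let p be the pumping length.
Take w = a^p b^p a^p b^p = uu where u = a^pb^p; then w ∈ L and |w| = 4p ≥ p.
By the pumping lemma, w = xyz with |xy| ≤ p and |y| > 0.
Because |xy| ≤ p and w begins with p copies of a, we have y = a^k with 1 ≤ k ≤ p.
Pump with i = 2: xy^2z = a^{p+k} b^p a^p b^p, of length 4p+k. Suppose this equals vv. The string starts with a and ends with b, so v does too; thus the boundary between the two copies of v is a b→a transition. There is exactly one such transition, at position 2p+k, so |v| = 2p+k and |vv| = 4p+2k ≠ 4p+k since k ≥ 1. So xy^2z ∉ L.
Contradiction. Therefore L is not regular.

a^{p+k} b^p a^p b^p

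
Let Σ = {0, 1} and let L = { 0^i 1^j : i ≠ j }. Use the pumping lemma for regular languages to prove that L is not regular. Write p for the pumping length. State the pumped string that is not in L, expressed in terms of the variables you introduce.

Toward a contradiction, assume L is regular with pumping length p.
Choose w = 0^p 1^{p+p!}. Since p ≠ p+p!, w ∈ L; and |w| ≥ p.
The pumping lemma gives a decomposition w = xyz where |xy| ≤ p and |y| > 0.
Since the first p symbols of w are all 0's and |xy| ≤ p, y lies entirely in the leading 0-block: y = 0^k for some k with 1 ≤ k ≤ p.
Since 1 ≤ k ≤ p, k divides p!; set t = 1 + p!/k. Then xy^t z has p + (p!/k)·k = p + p! copies of 0. Now the 0-count equals the 1-count, so i ≠ j fails. So xy^t z = 0^{p+p!} 1^{p+p!} ∉ L.
This is a contradiction; hence L is not regular.

0^{p+p!} 1^{p+p!}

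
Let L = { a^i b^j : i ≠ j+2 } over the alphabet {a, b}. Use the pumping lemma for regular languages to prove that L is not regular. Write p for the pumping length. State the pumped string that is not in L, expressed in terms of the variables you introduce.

Assume L is regular; let p be its pumping constant.
Choose w = a^p b^{p+p!-2}. Since p ≠ (p+p!-2)+2 = p+p!, w ∈ L; and |w| ≥ p.
Write w = xyz as guaranteed by the lemma, with |xy| ≤ p and |y| ≥ 1.
The first p characters of w are a's, so xy (and hence y) consists only of a's. Write y = a^k, 1 ≤ k ≤ p.
Since 1 ≤ k ≤ p, k divides p!; set t = 1 + p!/k. Then xy^t z has p + (p!/k)·k = p + p! copies of a. Now the a-count is p+p! and (b-count)+2 = (p+p!-2)+2 = p+p!, so i ≠ j+2 fails. So xy^t z = a^{p+p!} b^{p+p!-2} ∉ L.
Contradiction. Therefore L is not regular.

a^{p+p!} b^{p+p!-2}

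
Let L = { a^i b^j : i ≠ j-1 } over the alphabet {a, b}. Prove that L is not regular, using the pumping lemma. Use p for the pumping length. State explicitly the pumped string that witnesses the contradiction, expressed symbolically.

a^{p+p!} b^{p+p!+1}

Toward a contradiction, assume L is regular with pumping length p.
Choose w = a^p b^{p+p!+1}. Since p ≠ (p+p!+1)-1 = p+p!, w ∈ L; and |w| ≥ p.
The pumping lemma gives a decomposition w = xyz where |xy| ≤ p and y is nonempty.
Because |xy| ≤ p and w begins with p copies of a, we have y = a^k with 1 ≤ k ≤ p.
Since 1 ≤ k ≤ p, k divides p!; set t = 1 + p!/k. Then xy^t z has p + (p!/k)·k = p + p! copies of a. Now the a-count is p+p! and (b-count)-1 = (p+p!+1)-1 = p+p!, so i ≠ j-1 fails. So xy^t z = a^{p+p!} b^{p+p!+1} ∉ L.
This is a contradiction; hence L is not regular.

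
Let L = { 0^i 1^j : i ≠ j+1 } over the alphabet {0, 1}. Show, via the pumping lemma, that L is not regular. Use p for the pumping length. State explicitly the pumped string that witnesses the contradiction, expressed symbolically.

Assume L is regular. Let p be the pumping length given by the pumping lemma.
Choose w = 0^p 1^{p+p!-1}. Since p ≠ (p+p!-1)+1 = p+p!, w ∈ L; and |w| ≥ p.
The pumping lemma gives a decomposition w = xyz where |xy| ≤ p and |y| ≥ 1.
Because |xy| ≤ p and w begins with p copies of 0, we have y = 0^k with 1 ≤ k ≤ p.
Since 1 ≤ k ≤ p, k divides p!; set t = 1 + p!/k. Then xy^t z has p + (p!/k)·k = p + p! copies of 0. Now the 0-count is p+p! and (1-count)+1 = (p+p!-1)+1 = p+p!, so i ≠ j+1 fails. So xy^t z = 0^{p+p!} 1^{p+p!-1} ∉ L.
This contradicts the pumping lemma, so L is not regular.

0^{p+p!} 1^{p+p!-1}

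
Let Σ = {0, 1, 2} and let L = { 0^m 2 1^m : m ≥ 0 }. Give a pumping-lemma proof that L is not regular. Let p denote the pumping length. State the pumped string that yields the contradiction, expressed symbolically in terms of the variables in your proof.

0^{p+k} 2 1^p

Suppose for contradiction that L is regular, and let p be the pumping length.
Take w = 0^p 2 1^p ∈ L with |w| = 2p+1 ≥ p.
By the pumping lemma, w = xyz with |xy| ≤ p and |y| > 0.
Since the first p symbols of w are all 0's and |xy| ≤ p, y lies entirely in the leading 0-block: y = 0^k for some k with 1 ≤ k ≤ p.
Pump with i = 2: xy^2z = 0^{p+k} 2 1^p, which would require p+k = p. But k ≥ 1, so xy^2z ∉ L.
Contradiction. Therefore L is not regular.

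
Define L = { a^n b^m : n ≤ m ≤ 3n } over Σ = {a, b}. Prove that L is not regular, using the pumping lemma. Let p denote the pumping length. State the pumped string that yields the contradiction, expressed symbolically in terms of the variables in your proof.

a^{p+k} b^p

Toward a contradiction, assume L is regular with pumping length p.
Take w = a^p b^p ∈ L (since p ≤ p ≤ 3p), with |w| = 2p ≥ p.
By the pumping lemma, w = xyz with |xy| ≤ p and y is nonempty.
The first p characters of w are a's, so xy (and hence y) consists only of a's. Write y = a^k, 1 ≤ k ≤ p.
Pump with i = 2: xy^2z = a^{p+k} b^p. Now n = p+k > p = m, so the condition n ≤ m fails. Thus xy^2z ∉ L.
This is a contradiction; hence L is not regular.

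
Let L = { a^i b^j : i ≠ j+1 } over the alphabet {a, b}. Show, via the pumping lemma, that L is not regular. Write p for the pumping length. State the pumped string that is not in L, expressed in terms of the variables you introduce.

Toward a contradiction, assume L is regular with pumping length p.
Choose w = a^p b^{p+p!-1}. Since p ≠ (p+p!-1)+1 = p+p!, w ∈ L; and |w| ≥ p.
Write w = xyz as guaranteed by the lemma, with |xy| ≤ p and |y| ≥ 1.
The first p characters of w are a's, so xy (and hence y) consists only of a's. Write y = a^k, 1 ≤ k ≤ p.
Since 1 ≤ k ≤ p, k divides p!; set t = 1 + p!/k. Then xy^t z has p + (p!/k)·k = p + p! copies of a. Now the a-count is p+p! and (b-count)+1 = (p+p!-1)+1 = p+p!, so i ≠ j+1 fails. So xy^t z = a^{p+p!} b^{p+p!-1} ∉ L.
This is a contradiction; hence L is not regular.

a^{p+p!} b^{p+p!-1}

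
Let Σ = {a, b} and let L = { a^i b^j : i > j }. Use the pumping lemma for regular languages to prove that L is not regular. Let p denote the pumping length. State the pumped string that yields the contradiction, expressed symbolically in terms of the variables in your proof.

Toward a contradiction, assume L is regular with pumping length p.
Choose w = a^{p+1} b^p ∈ L, with |w| = 2p+1 ≥ p.
By the pumping lemma, w = xyz with |xy| ≤ p and |y| ≥ 1.
Since the first p symbols of w are all a's and |xy| ≤ p, y lies entirely in the leading a-block: y = a^k for some k with 1 ≤ k ≤ p.
Consider xy^0z = xz = a^{p+1-k} b^p. Since k ≥ 1, the a-count p+1-k is at most p, so i > j fails; thus xz ∉ L.
This is a contradiction; hence L is not regular.

a^{p+1-k} b^p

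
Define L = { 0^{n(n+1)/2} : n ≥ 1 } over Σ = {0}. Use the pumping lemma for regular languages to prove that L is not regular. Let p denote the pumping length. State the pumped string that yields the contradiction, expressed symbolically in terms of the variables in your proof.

0^{p(p+1)/2+k}

Assume L is regular; let p be its pumping constant.
Take w = 0^{p(p+1)/2} ∈ L with |w| = p(p+1)/2 ≥ p.
By the pumping lemma, w = xyz with |xy| ≤ p and |y| ≥ 1.
Then y = 0^k for some k with 1 ≤ k ≤ p.
Pump with i = 2: xy^2z = 0^{p(p+1)/2+k}. Since 1 ≤ k ≤ p, p(p+1)/2 < p(p+1)/2+k ≤ p(p+1)/2+p < (p+1)(p+2)/2, so p(p+1)/2+k is strictly between consecutive triangular numbers. So xy^2z ∉ L.
This contradicts the pumping lemma, so L is not regular.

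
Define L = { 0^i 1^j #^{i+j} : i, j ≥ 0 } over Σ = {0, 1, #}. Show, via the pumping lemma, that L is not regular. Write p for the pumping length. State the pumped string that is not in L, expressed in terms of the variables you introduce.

Suppose for contradiction that L is regular, and let p be the pumping length.
Take w = 0^p 1^p #^{2p} ∈ L (with i=j=p, i+j=2p), |w| = 4p ≥ p.
By the pumping lemma, w = xyz with |xy| ≤ p and y is nonempty.
The first p characters of w are 0's, so xy (and hence y) consists only of 0's. Write y = 0^k, 1 ≤ k ≤ p.
Consider xy^2z = 0^{p+k} 1^p #^{2p}. Now the 0- and 1-counts sum to 2p+k, but the #-count is 2p ≠ 2p+k. So xy^2z ∉ L.
This is a contradiction; hence L is not regular.

0^{p+k} 1^p #^{2p}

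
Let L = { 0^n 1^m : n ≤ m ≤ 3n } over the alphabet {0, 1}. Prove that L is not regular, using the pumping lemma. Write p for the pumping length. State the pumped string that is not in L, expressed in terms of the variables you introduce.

0^{p+k} 1^p

Assume L is regular; let p be its pumping constant.
Take w = 0^p 1^p ∈ L (since p ≤ p ≤ 3p), with |w| = 2p ≥ p.
Write w = xyz as guaranteed by the lemma, with |xy| ≤ p and |y| > 0.
The first p characters of w are 0's, so xy (and hence y) consists only of 0's. Write y = 0^k, 1 ≤ k ≤ p.
Pump with i = 2: xy^2z = 0^{p+k} 1^p. Now n = p+k > p = m, so the condition n ≤ m fails. Thus xy^2z ∉ L.
Contradiction. Therefore L is not regular.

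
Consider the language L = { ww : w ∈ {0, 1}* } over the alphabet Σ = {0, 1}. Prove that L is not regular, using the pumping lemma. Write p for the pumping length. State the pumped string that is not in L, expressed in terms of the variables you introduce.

0^{p+k} 1^p 0^p 1^p

Toward a contradiction, assume L is regular with pumping length p.
Take w = 0^p 1^p 0^p 1^p = uu where u = 0^p1^p; then w ∈ L and |w| = 4p ≥ p.
By the pumping lemma, w = xyz with |xy| ≤ p and |y| ≥ 1.
The first p characters of w are 0's, so xy (and hence y) consists only of 0's. Write y = 0^k, 1 ≤ k ≤ p.
Pump with i = 2: xy^2z = 0^{p+k} 1^p 0^p 1^p, of length 4p+k. Suppose this equals vv. The string starts with 0 and ends with 1, so v does too; thus the boundary between the two copies of v is a 1→0 transition. There is exactly one such transition, at position 2p+k, so |v| = 2p+k and |vv| = 4p+2k ≠ 4p+k since k ≥ 1. So xy^2z ∉ L.
This is a contradiction; hence L is not regular.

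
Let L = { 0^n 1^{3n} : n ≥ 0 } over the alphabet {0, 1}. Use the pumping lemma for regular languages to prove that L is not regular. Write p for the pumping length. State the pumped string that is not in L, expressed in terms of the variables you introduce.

0^{p+k} 1^{3p}

Assume L is regular; let p be its pumping constant.
Take w = 0^p 1^{3p}. Then w ∈ L and |w| = 4p ≥ p.
Write w = xyz as guaranteed by the lemma, with |xy| ≤ p and |y| > 0.
Since the first p symbols of w are all 0's and |xy| ≤ p, y lies entirely in the leading 0-block: y = 0^k for some k with 1 ≤ k ≤ p.
Pump with i = 2: xy^2z = 0^{p+k} 1^{3p}. For this to lie in L we would need 3p = 3(p+k), which forces k = 0. But k ≥ 1, so xy^2z ∉ L.
This contradicts the pumping lemma, so L is not regular.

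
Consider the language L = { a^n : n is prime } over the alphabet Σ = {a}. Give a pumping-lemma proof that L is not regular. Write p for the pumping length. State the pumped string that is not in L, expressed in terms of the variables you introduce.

Suppose for contradiction that L is regular, and let p be the pumping length.
Let q be a prime with q ≥ p+2 (infinitely many primes exist), and take w = a^q ∈ L with |w| = q ≥ p.
The pumping lemma gives a decomposition w = xyz where |xy| ≤ p and |y| > 0.
Then y = a^k for some k with 1 ≤ k ≤ p.
Since 1 ≤ k ≤ p, |xz| = q-k. Pump with i = q+1: |xy^{q+1}z| = (q-k)+(q+1)k = q+qk = q(1+k), which is composite (both factors ≥ 2). So xy^{q+1}z = a^{q(1+k)} ∉ L.
This contradicts the pumping lemma, so L is not regular.

a^{q(1+k)}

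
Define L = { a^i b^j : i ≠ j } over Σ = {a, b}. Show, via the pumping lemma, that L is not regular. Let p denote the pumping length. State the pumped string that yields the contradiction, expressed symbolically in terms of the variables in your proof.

Toward a contradiction, assume L is regular with pumping length p.
Choose w = a^p b^{p+p!}. Since p ≠ p+p!, w ∈ L; and |w| ≥ p.
By the pumping lemma, w = xyz with |xy| ≤ p and y is nonempty.
Because |xy| ≤ p and w begins with p copies of a, we have y = a^k with 1 ≤ k ≤ p.
Since 1 ≤ k ≤ p, k divides p!; set t = 1 + p!/k. Then xy^t z has p + (p!/k)·k = p + p! copies of a. Now the a-count equals the b-count, so i ≠ j fails. So xy^t z = a^{p+p!} b^{p+p!} ∉ L.
Contradiction. Therefore L is not regular.

a^{p+p!} b^{p+p!}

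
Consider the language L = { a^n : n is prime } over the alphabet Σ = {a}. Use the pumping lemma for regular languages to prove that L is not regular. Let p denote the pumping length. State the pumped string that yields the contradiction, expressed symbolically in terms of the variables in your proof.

Suppose for contradiction that L is regular, and let p be the pumping length.
Let q be a prime with q ≥ p+2 (infinitely many primes exist), and take w = a^q ∈ L with |w| = q ≥ p.
Write w = xyz as guaranteed by the lemma, with |xy| ≤ p and |y| > 0.
Then y = a^k for some k with 1 ≤ k ≤ p.
Since 1 ≤ k ≤ p, |xz| = q-k. Pump with i = q+1: |xy^{q+1}z| = (q-k)+(q+1)k = q+qk = q(1+k), which is composite (both factors ≥ 2). So xy^{q+1}z = a^{q(1+k)} ∉ L.
Contradiction. Therefore L is not regular.

a^{q(1+k)}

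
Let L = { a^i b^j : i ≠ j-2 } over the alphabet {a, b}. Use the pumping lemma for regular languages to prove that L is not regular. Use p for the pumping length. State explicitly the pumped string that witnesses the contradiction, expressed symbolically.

a^{p+p!} b^{p+p!+2}

Assume L is regular. Let p be the pumping length given by the pumping lemma.
Choose w = a^p b^{p+p!+2}. Since p ≠ (p+p!+2)-2 = p+p!, w ∈ L; and |w| ≥ p.
The pumping lemma gives a decomposition w = xyz where |xy| ≤ p and |y| ≥ 1.
The first p characters of w are a's, so xy (and hence y) consists only of a's. Write y = a^k, 1 ≤ k ≤ p.
Since 1 ≤ k ≤ p, k divides p!; set t = 1 + p!/k. Then xy^t z has p + (p!/k)·k = p + p! copies of a. Now the a-count is p+p! and (b-count)-2 = (p+p!+2)-2 = p+p!, so i ≠ j-2 fails. So xy^t z = a^{p+p!} b^{p+p!+2} ∉ L.
This contradicts the pumping lemma, so L is not regular.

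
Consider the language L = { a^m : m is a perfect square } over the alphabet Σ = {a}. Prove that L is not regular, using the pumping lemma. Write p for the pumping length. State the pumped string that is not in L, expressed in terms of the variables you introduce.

a^{p²+k}

Assume L is regular. Let p be the pumping length given by the pumping lemma.
Take w = a^{p²} ∈ L with |w| = p² ≥ p.
Write w = xyz as guaranteed by the lemma, with |xy| ≤ p and |y| > 0.
Then y = a^k for some k with 1 ≤ k ≤ p.
Pump with i = 2: xy^2z = a^{p²+k}. Since 1 ≤ k ≤ p, p² < p²+k ≤ p²+p < (p+1)², so p²+k lies strictly between consecutive squares and is not a perfect square. So xy^2z ∉ L.
This is a contradiction; hence L is not regular.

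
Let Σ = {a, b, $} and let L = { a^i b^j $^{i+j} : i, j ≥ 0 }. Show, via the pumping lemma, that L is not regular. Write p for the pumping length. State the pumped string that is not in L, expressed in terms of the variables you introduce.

Assume L is regular. Let p be the pumping length given by the pumping lemma.
Take w = a^p b^p $^{2p} ∈ L (with i=j=p, i+j=2p), |w| = 4p ≥ p.
By the pumping lemma, w = xyz with |xy| ≤ p and |y| > 0.
Since the first p symbols of w are all a's and |xy| ≤ p, y lies entirely in the leading a-block: y = a^k for some k with 1 ≤ k ≤ p.
Consider xy^2z = a^{p+k} b^p $^{2p}. Now the a- and b-counts sum to 2p+k, but the $-count is 2p ≠ 2p+k. So xy^2z ∉ L.
This is a contradiction; hence L is not regular.

a^{p+k} b^p $^{2p}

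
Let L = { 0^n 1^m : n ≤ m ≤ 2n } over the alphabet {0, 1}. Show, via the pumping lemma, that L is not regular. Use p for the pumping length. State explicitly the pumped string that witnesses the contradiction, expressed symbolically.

0^{p+k} 1^p

Suppose for contradiction that L is regular, and let p be the pumping length.
Take w = 0^p 1^p ∈ L (since p ≤ p ≤ 2p), with |w| = 2p ≥ p.
Write w = xyz as guaranteed by the lemma, with |xy| ≤ p and y is nonempty.
The first p characters of w are 0's, so xy (and hence y) consists only of 0's. Write y = 0^k, 1 ≤ k ≤ p.
Pump with i = 2: xy^2z = 0^{p+k} 1^p. Now n = p+k > p = m, so the condition n ≤ m fails. Thus xy^2z ∉ L.
Contradiction. Therefore L is not regular.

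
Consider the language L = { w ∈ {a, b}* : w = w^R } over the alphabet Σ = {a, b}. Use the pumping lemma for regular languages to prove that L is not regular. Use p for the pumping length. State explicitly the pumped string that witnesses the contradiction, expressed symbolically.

Suppose for contradiction that L is regular, and let p be the pumping length.
Take w = a^p b a^p, a palindrome of length 2p+1 ≥ p.
The pumping lemma gives a decomposition w = xyz where |xy| ≤ p and |y| > 0.
Because |xy| ≤ p and w begins with p copies of a, we have y = a^k with 1 ≤ k ≤ p.
Pump with i = 2: xy^2z = a^{p+k} b a^p. Its reverse is a^p b a^{p+k}, which differs from xy^2z since k ≥ 1. So xy^2z is not a palindrome and xy^2z ∉ L.
Contradiction. Therefore L is not regular.

a^{p+k} b a^p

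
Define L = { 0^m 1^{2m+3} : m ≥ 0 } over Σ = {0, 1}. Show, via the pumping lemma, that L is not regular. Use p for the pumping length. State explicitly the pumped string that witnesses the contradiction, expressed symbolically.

Suppose for contradiction that L is regular, and let p be the pumping length.
Take w = 0^p 1^{2p+3}. Then w ∈ L and |w| = 3p+3 ≥ p.
The pumping lemma gives a decomposition w = xyz where |xy| ≤ p and |y| ≥ 1.
Since the first p symbols of w are all 0's and |xy| ≤ p, y lies entirely in the leading 0-block: y = 0^k for some k with 1 ≤ k ≤ p.
Pump with i = 2: xy^2z = 0^{p+k} 1^{2p+3}. For this to lie in L we would need 2p+3 = 2(p+k)+3, which forces k = 0. But k ≥ 1, so xy^2z ∉ L.
Contradiction. Therefore L is not regular.

0^{p+k} 1^{2p+3}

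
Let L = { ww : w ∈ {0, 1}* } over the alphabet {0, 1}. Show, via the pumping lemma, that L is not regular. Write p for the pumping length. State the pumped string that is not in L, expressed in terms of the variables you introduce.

0^{p+k} 1^p 0^p 1^p

Suppose for contradiction that L is regular, and let p be the pumping length.
Take w = 0^p 1^p 0^p 1^p = uu where u = 0^p1^p; then w ∈ L and |w| = 4p ≥ p.
The pumping lemma gives a decomposition w = xyz where |xy| ≤ p and y is nonempty.
Since the first p symbols of w are all 0's and |xy| ≤ p, y lies entirely in the leading 0-block: y = 0^k for some k with 1 ≤ k ≤ p.
Pump with i = 2: xy^2z = 0^{p+k} 1^p 0^p 1^p, of length 4p+k. Suppose this equals vv. The string starts with 0 and ends with 1, so v does too; thus the boundary between the two copies of v is a 1→0 transition. There is exactly one such transition, at position 2p+k, so |v| = 2p+k and |vv| = 4p+2k ≠ 4p+k since k ≥ 1. So xy^2z ∉ L.
This is a contradiction; hence L is not regular.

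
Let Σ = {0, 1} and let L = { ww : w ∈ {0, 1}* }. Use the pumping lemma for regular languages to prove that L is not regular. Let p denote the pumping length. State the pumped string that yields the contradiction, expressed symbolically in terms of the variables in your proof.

0^{p+k} 1^p 0^p 1^p

Assume L is regular; let p be its pumping constant.
Take w = 0^p 1^p 0^p 1^p = uu where u = 0^p1^p; then w ∈ L and |w| = 4p ≥ p.
Write w = xyz as guaranteed by the lemma, with |xy| ≤ p and |y| > 0.
The first p characters of w are 0's, so xy (and hence y) consists only of 0's. Write y = 0^k, 1 ≤ k ≤ p.
Pump with i = 2: xy^2z = 0^{p+k} 1^p 0^p 1^p, of length 4p+k. Suppose this equals vv. The string starts with 0 and ends with 1, so v does too; thus the boundary between the two copies of v is a 1→0 transition. There is exactly one such transition, at position 2p+k, so |v| = 2p+k and |vv| = 4p+2k ≠ 4p+k since k ≥ 1. So xy^2z ∉ L.
This contradicts the pumping lemma, so L is not regular.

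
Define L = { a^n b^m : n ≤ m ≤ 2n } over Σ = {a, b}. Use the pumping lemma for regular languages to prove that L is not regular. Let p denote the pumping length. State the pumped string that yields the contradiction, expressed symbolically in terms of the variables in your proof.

Toward a contradiction, assume L is regular with pumping length p.
Take w = a^p b^p ∈ L (since p ≤ p ≤ 2p), with |w| = 2p ≥ p.
The pumping lemma gives a decomposition w = xyz where |xy| ≤ p and |y| > 0.
The first p characters of w are a's, so xy (and hence y) consists only of a's. Write y = a^k, 1 ≤ k ≤ p.
Pump with i = 2: xy^2z = a^{p+k} b^p. Now n = p+k > p = m, so the condition n ≤ m fails. Thus xy^2z ∉ L.
This is a contradiction; hence L is not regular.

a^{p+k} b^p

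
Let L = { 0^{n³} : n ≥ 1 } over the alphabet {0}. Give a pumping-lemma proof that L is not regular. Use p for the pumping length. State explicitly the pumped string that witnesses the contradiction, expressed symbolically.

Assume L is regular; let p be its pumping constant.
Take w = 0^{p³} ∈ L with |w| = p³ ≥ p.
Write w = xyz as guaranteed by the lemma, with |xy| ≤ p and |y| > 0.
Then y = 0^k for some k with 1 ≤ k ≤ p.
Pump with i = 2: xy^2z = 0^{p³+k}. Since 1 ≤ k ≤ p, p³ < p³+k ≤ p³+p < p³+3p²+3p+1 = (p+1)³, so p³+k is not a perfect cube. So xy^2z ∉ L.
This contradicts the pumping lemma, so L is not regular.

0^{p³+k}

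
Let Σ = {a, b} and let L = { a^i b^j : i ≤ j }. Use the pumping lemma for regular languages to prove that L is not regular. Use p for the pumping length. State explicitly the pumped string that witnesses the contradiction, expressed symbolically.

Assume L is regular. Let p be the pumping length given by the pumping lemma.
Choose w = a^p b^p ∈ L, with |w| = 2p ≥ p.
The pumping lemma gives a decomposition w = xyz where |xy| ≤ p and y is nonempty.
The first p characters of w are a's, so xy (and hence y) consists only of a's. Write y = a^k, 1 ≤ k ≤ p.
Consider xy^2z = a^{p+k} b^p. Since k ≥ 1, the a-count p+k exceeds the b-count p, so i ≤ j fails; thus xy^2z ∉ L.
Contradiction. Therefore L is not regular.

a^{p+k} b^p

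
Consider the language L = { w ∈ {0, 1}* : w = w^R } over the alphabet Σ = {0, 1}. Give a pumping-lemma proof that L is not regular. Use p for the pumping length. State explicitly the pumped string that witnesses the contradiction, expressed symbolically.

0^{p+k} 1 0^p

Assume L is regular. Let p be the pumping length given by the pumping lemma.
Take w = 0^p 1 0^p, a palindrome of length 2p+1 ≥ p.
By the pumping lemma, w = xyz with |xy| ≤ p and |y| ≥ 1.
Since the first p symbols of w are all 0's and |xy| ≤ p, y lies entirely in the leading 0-block: y = 0^k for some k with 1 ≤ k ≤ p.
Pump with i = 2: xy^2z = 0^{p+k} 1 0^p. Its reverse is 0^p 1 0^{p+k}, which differs from xy^2z since k ≥ 1. So xy^2z is not a palindrome and xy^2z ∉ L.
This contradicts the pumping lemma, so L is not regular.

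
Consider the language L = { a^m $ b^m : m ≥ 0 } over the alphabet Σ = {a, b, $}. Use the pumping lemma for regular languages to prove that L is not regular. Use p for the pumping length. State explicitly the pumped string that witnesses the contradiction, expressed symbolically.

a^{p+k} $ b^p

Assume L is regular; let p be its pumping constant.
Take w = a^p $ b^p ∈ L with |w| = 2p+1 ≥ p.
Write w = xyz as guaranteed by the lemma, with |xy| ≤ p and y is nonempty.
Because |xy| ≤ p and w begins with p copies of a, we have y = a^k with 1 ≤ k ≤ p.
Pump with i = 2: xy^2z = a^{p+k} $ b^p, which would require p+k = p. But k ≥ 1, so xy^2z ∉ L.
This contradicts the pumping lemma, so L is not regular.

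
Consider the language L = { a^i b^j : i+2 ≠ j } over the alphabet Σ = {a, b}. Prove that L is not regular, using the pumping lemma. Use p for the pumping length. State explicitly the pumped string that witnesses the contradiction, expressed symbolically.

a^{p+p!} b^{p+p!+2}

Assume L is regular. Let p be the pumping length given by the pumping lemma.
Choose w = a^p b^{p+p!+2}. Since p ≠ (p+p!+2)-2 = p+p!, w ∈ L; and |w| ≥ p.
The pumping lemma gives a decomposition w = xyz where |xy| ≤ p and y is nonempty.
The first p characters of w are a's, so xy (and hence y) consists only of a's. Write y = a^k, 1 ≤ k ≤ p.
Since 1 ≤ k ≤ p, k divides p!; set t = 1 + p!/k. Then xy^t z has p + (p!/k)·k = p + p! copies of a. Now the a-count is p+p! and (b-count)-2 = (p+p!+2)-2 = p+p!, so i+2 ≠ j fails. So xy^t z = a^{p+p!} b^{p+p!+2} ∉ L.
This contradicts the pumping lemma, so L is not regular.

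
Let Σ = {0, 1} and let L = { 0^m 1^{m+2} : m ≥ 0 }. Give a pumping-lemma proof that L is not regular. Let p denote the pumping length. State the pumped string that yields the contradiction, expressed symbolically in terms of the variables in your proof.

0^{p+k} 1^{p+2}

Toward a contradiction, assume L is regular with pumping length p.
Choose w = 0^p 1^{p+2}, which is in L with |w| = 2p+2 ≥ p.
By the pumping lemma, w = xyz with |xy| ≤ p and |y| > 0.
The first p characters of w are 0's, so xy (and hence y) consists only of 0's. Write y = 0^k, 1 ≤ k ≤ p.
Pump with i = 2: xy^2z = 0^{p+k} 1^{p+2}. For this to lie in L we would need p+2 = (p+k)+2, which forces k = 0. But k ≥ 1, so xy^2z ∉ L.
Contradiction. Therefore L is not regular.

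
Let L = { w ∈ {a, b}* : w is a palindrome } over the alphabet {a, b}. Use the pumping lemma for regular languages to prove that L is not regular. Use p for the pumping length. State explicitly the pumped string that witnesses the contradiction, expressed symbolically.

Toward a contradiction, assume L is regular with pumping length p.
Take w = a^p b a^p, a palindrome of length 2p+1 ≥ p.
By the pumping lemma, w = xyz with |xy| ≤ p and |y| > 0.
Since the first p symbols of w are all a's and |xy| ≤ p, y lies entirely in the leading a-block: y = a^k for some k with 1 ≤ k ≤ p.
Pump with i = 2: xy^2z = a^{p+k} b a^p. Its reverse is a^p b a^{p+k}, which differs from xy^2z since k ≥ 1. So xy^2z is not a palindrome and xy^2z ∉ L.
This is a contradiction; hence L is not regular.

a^{p+k} b a^p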